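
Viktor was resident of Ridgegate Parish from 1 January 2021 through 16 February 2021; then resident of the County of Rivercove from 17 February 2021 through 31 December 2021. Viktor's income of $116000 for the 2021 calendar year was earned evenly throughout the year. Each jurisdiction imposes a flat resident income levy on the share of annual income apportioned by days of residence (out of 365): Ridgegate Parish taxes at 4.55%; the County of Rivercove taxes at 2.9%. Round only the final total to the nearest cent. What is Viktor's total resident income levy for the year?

Ridgegate Parish, 1 January – 16 February 2021: 47 days → $116000 × 4.55% × 47/365 = $679.6329
The County of Rivercove, 17 February – 31 December 2021: 318 days → $116000 × 2.9% × 318/365 = $2930.8274
Total = $3610.4603

$3610.46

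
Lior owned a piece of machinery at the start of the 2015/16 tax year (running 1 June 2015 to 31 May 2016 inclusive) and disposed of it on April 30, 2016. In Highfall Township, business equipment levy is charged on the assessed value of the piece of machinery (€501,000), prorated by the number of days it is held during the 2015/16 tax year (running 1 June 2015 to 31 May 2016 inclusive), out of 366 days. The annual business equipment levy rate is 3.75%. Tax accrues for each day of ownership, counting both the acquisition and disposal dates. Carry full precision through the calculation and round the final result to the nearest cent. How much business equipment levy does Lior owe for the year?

€17,196.21

Days held (June 1, 2015 – April 30, 2016): 335 out of 366
Tax = €501,000 × 3.75% × 335/366 = €17,196.2090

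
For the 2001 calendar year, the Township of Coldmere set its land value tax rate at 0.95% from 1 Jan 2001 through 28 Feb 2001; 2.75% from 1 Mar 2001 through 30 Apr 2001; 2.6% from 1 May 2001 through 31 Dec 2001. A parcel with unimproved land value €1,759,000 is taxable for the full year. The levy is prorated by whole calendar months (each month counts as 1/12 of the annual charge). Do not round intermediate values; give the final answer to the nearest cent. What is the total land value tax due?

€41,336.50

1 Jan – 28 Feb 2001: 2 months at 0.95% → €1,759,000 × 0.95% × 2/12 = €2,785.0833
1 Mar – 30 Apr 2001: 2 months at 2.75% → €1,759,000 × 2.75% × 2/12 = €8,062.0833
1 May – 31 Dec 2001: 8 months at 2.6% → €1,759,000 × 2.6% × 8/12 = €30,489.3333
Total = €41,336.5000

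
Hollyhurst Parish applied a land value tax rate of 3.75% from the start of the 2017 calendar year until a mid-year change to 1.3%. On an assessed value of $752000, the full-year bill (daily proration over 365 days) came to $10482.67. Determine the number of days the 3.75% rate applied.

14 days

Let d = days at the first rate; then 365 − d days at the second rate.
$752000 × [3.75%·d + 1.3%·(365−d)] / 365 = $10482.67
Solving gives d = 14, so the new rate took effect on 15 Jan 2017.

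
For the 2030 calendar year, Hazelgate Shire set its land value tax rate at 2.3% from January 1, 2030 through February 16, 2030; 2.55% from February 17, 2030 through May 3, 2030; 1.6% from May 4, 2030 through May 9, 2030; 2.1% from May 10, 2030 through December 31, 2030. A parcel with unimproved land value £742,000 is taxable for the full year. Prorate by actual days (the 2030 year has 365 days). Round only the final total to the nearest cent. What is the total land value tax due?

January 1 – February 16, 2030: 47 days at 2.3% → £742,000 × 2.3% × 47/365 = £2,197.5397
February 17 – May 3, 2030: 76 days at 2.55% → £742,000 × 2.55% × 76/365 = £3,939.7151
May 4 – May 9, 2030: 6 days at 1.6% → £742,000 × 1.6% × 6/365 = £195.1562
May 10 – December 31, 2030: 236 days at 2.1% → £742,000 × 2.1% × 236/365 = £10,074.9370
Total = £16,407.3479

£16,407.35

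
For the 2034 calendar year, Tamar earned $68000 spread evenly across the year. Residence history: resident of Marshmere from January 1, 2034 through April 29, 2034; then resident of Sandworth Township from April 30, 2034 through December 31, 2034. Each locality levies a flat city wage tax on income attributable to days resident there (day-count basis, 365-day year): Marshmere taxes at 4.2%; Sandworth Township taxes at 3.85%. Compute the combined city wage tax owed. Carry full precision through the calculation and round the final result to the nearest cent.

$2695.59

Marshmere, January 1 – April 29, 2034: 119 days → $68000 × 4.2% × 119/365 = $931.1342
Sandworth Township, April 30 – December 31, 2034: 246 days → $68000 × 3.85% × 246/365 = $1764.4603
Total = $2695.5945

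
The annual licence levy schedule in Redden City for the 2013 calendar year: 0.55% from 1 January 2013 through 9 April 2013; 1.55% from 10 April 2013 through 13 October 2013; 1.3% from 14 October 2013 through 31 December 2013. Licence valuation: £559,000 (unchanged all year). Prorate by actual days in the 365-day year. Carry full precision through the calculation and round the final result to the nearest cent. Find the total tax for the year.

1 January – 9 April 2013: 99 days at 0.55% → £559,000 × 0.55% × 99/365 = £833.9055
10 April – 13 October 2013: 187 days at 1.55% → £559,000 × 1.55% × 187/365 = £4,439.0726
14 October – 31 December 2013: 79 days at 1.3% → £559,000 × 1.3% × 79/365 = £1,572.8575
Total = £6,845.8356

£6,845.84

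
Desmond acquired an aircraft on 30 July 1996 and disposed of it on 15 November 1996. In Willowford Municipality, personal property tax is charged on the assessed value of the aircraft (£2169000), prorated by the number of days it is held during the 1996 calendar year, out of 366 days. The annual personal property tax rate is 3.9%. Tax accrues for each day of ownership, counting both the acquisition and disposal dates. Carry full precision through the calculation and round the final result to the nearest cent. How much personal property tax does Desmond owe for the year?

Days held (30 July – 15 November 1996): 109 out of 366
Tax = £2169000 × 3.9% × 109/366 = £25192.4016

£25192.40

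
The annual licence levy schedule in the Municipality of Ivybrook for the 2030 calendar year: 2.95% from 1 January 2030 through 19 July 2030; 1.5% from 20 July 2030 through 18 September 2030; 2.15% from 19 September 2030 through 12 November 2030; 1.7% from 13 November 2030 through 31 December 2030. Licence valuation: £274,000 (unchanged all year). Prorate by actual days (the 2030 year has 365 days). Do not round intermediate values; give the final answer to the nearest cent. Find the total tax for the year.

1 January – 19 July 2030: 200 days at 2.95% → £274,000 × 2.95% × 200/365 = £4,429.0411
20 July – 18 September 2030: 61 days at 1.5% → £274,000 × 1.5% × 61/365 = £686.8767
19 September – 12 November 2030: 55 days at 2.15% → £274,000 × 2.15% × 55/365 = £887.6849
13 November – 31 December 2030: 49 days at 1.7% → £274,000 × 1.7% × 49/365 = £625.3205
Total = £6,628.9233

£6,628.92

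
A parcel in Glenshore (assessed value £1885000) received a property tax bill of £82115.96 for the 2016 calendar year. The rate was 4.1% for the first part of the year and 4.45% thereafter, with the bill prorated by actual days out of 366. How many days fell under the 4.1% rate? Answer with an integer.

Let d = days at the first rate; then 366 − d days at the second rate.
£1885000 × [4.1%·d + 4.45%·(366−d)] / 366 = £82115.96
Solving gives d = 98, so the new rate took effect on 8 Apr 2016.

98 days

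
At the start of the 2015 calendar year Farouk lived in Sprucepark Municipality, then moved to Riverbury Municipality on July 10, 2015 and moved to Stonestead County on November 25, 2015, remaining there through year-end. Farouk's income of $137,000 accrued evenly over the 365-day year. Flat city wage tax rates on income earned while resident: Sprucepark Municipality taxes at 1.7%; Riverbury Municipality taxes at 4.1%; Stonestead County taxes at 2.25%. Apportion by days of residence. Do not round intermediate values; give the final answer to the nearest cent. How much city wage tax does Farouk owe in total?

$3,648.52

Sprucepark Municipality, January 1 – July 9, 2015: 190 days → $137,000 × 1.7% × 190/365 = $1,212.3562
Riverbury Municipality, July 10 – November 24, 2015: 138 days → $137,000 × 4.1% × 138/365 = $2,123.6877
Stonestead County, November 25 – December 31, 2015: 37 days → $137,000 × 2.25% × 37/365 = $312.4726
Total = $3,648.5164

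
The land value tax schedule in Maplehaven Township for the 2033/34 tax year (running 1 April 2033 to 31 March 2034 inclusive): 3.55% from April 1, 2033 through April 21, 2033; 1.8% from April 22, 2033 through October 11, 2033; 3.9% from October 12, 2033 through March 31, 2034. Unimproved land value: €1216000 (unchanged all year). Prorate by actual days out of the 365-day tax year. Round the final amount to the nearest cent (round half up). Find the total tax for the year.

€35075.77

April 1 – April 21, 2033: 21 days at 3.55% → €1216000 × 3.55% × 21/365 = €2483.6384
April 22 – October 11, 2033: 173 days at 1.8% → €1216000 × 1.8% × 173/365 = €10374.3123
October 12, 2033 – March 31, 2034: 171 days at 3.9% → €1216000 × 3.9% × 171/365 = €22217.8192
Total = €35075.7699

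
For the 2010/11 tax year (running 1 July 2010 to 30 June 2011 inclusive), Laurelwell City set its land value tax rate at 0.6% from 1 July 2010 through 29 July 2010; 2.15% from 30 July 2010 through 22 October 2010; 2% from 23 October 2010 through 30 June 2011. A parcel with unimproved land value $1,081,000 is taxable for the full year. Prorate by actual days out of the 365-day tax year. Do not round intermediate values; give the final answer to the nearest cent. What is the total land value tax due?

1 July – 29 July 2010: 29 days at 0.6% → $1,081,000 × 0.6% × 29/365 = $515.3260
30 July – 22 October 2010: 85 days at 2.15% → $1,081,000 × 2.15% × 85/365 = $5,412.4041
23 October 2010 – 30 June 2011: 251 days at 2% → $1,081,000 × 2% × 251/365 = $14,867.4521
Total = $20,795.1822

$20,795.18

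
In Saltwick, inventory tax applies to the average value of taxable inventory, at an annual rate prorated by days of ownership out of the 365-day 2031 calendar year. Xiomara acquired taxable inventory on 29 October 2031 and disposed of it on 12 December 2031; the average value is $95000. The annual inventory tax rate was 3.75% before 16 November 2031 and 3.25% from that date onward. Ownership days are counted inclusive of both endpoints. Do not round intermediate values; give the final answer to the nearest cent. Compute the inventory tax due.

$404.08

29 October – 15 November 2031: 18 days at 3.75% → $95000 × 3.75% × 18/365 = $175.6849
16 November – 12 December 2031: 27 days at 3.25% → $95000 × 3.25% × 27/365 = $228.3904
Total = $404.0753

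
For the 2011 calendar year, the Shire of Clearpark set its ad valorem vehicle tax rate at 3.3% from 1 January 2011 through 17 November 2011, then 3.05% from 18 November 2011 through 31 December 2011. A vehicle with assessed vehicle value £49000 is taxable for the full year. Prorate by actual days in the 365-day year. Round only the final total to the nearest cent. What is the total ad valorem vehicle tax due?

£1602.23

1 January – 17 November 2011: 321 days at 3.3% → £49000 × 3.3% × 321/365 = £1422.0740
18 November – 31 December 2011: 44 days at 3.05% → £49000 × 3.05% × 44/365 = £180.1589
Total = £1602.2329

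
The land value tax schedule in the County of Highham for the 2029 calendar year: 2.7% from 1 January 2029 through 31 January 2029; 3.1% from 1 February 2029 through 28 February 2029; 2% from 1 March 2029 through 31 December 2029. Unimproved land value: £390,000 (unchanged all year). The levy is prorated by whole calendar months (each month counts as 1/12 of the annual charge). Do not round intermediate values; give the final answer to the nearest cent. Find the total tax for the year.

£8,385.00

1 January – 31 January 2029: 1 month at 2.7% → £390,000 × 2.7% × 1/12 = £877.5000
1 February – 28 February 2029: 1 month at 3.1% → £390,000 × 3.1% × 1/12 = £1,007.5000
1 March – 31 December 2029: 10 months at 2% → £390,000 × 2% × 10/12 = £6,500.0000
Total = £8,385.0000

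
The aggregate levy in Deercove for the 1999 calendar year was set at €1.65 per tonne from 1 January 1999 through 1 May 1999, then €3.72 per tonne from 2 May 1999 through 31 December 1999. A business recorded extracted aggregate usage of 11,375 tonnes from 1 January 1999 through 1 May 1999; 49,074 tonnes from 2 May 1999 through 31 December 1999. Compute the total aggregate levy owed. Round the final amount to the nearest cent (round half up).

1 January – 1 May 1999: 11,375 tonnes at €1.65/tonne → €18768.75
2 May – 31 December 1999: 49,074 tonnes at €3.72/tonne → €182555.28

€201324.03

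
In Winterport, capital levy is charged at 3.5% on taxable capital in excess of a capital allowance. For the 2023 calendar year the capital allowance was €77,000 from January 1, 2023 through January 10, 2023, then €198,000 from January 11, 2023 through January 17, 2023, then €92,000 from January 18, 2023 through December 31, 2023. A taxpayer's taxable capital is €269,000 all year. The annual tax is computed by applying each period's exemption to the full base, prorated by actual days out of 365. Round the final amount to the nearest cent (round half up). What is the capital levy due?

€6,138.23

January 1 – January 10, 2023: 10 days, exemption €77,000 → (€269,000 − €77,000) × 3.5% × 10/365 = €184.1096
January 11 – January 17, 2023: 7 days, exemption €198,000 → (€269,000 − €198,000) × 3.5% × 7/365 = €47.6575
January 18 – December 31, 2023: 348 days, exemption €92,000 → (€269,000 − €92,000) × 3.5% × 348/365 = €5,906.4658
Total = €6,138.2329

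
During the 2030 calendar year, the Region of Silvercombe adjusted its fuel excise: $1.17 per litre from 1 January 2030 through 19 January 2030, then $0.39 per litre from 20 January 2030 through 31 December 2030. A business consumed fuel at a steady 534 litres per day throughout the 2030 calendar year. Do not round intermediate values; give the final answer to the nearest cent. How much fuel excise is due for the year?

$83,928.78

1 January – 19 January 2030: 19 days × 534 litres/day = 10,146 litres at $1.17/litre → $11,870.82
20 January – 31 December 2030: 346 days × 534 litres/day = 184,764 litres at $0.39/litre → $72,057.96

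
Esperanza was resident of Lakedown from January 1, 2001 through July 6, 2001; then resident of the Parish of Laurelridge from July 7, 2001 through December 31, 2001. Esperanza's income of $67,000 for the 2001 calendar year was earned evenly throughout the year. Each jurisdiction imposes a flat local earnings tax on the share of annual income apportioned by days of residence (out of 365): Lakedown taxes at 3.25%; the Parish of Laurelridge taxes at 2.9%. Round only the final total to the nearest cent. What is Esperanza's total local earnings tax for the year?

$2,063.14

Lakedown, January 1 – July 6, 2001: 187 days → $67,000 × 3.25% × 187/365 = $1,115.5959
The Parish of Laurelridge, July 7 – December 31, 2001: 178 days → $67,000 × 2.9% × 178/365 = $947.5452
Total = $2,063.1411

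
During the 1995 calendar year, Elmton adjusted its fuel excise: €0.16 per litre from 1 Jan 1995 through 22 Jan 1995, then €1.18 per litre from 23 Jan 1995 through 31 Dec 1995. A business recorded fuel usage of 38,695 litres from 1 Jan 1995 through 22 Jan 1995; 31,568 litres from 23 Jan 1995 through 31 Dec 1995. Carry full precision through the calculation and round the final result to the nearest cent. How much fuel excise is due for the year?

€43,441.44

1 Jan – 22 Jan 1995: 38,695 litres at €0.16/litre → €6,191.20
23 Jan – 31 Dec 1995: 31,568 litres at €1.18/litre → €37,250.24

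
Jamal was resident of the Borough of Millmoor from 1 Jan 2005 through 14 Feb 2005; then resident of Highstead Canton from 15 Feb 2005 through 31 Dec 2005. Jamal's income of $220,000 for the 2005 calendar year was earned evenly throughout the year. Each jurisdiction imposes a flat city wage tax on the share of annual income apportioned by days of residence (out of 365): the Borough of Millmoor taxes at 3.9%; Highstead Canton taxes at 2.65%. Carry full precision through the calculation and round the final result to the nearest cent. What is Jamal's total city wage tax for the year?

The Borough of Millmoor, 1 Jan – 14 Feb 2005: 45 days → $220,000 × 3.9% × 45/365 = $1,057.8082
Highstead Canton, 15 Feb – 31 Dec 2005: 320 days → $220,000 × 2.65% × 320/365 = $5,111.2329
Total = $6,169.0411

$6,169.04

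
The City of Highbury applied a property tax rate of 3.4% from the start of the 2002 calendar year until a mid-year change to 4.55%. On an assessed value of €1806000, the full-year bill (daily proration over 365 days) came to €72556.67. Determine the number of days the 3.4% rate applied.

169 days

Let d = days at the first rate; then 365 − d days at the second rate.
€1806000 × [3.4%·d + 4.55%·(365−d)] / 365 = €72556.67
Solving gives d = 169, so the new rate took effect on 19 Jun 2002.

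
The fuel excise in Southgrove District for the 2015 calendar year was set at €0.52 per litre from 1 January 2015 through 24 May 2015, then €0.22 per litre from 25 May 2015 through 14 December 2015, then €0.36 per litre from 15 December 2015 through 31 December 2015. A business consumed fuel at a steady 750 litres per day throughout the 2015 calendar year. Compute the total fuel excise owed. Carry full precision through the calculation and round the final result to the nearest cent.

€94,410.00

1 January – 24 May 2015: 144 days × 750 litres/day = 108,000 litres at €0.52/litre → €56,160.00
25 May – 14 December 2015: 204 days × 750 litres/day = 153,000 litres at €0.22/litre → €33,660.00
15 December – 31 December 2015: 17 days × 750 litres/day = 12,750 litres at €0.36/litre → €4,590.00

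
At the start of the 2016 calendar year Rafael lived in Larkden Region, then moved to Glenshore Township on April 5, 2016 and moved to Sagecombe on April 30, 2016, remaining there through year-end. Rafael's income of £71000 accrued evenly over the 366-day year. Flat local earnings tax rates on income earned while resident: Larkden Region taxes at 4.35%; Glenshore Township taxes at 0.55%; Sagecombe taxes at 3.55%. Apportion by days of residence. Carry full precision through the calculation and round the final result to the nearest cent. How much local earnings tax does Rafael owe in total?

Larkden Region, January 1 – April 4, 2016: 95 days → £71000 × 4.35% × 95/366 = £801.6598
Glenshore Township, April 5 – April 29, 2016: 25 days → £71000 × 0.55% × 25/366 = £26.6735
Sagecombe, April 30 – December 31, 2016: 246 days → £71000 × 3.55% × 246/366 = £1694.1066
Total = £2522.4399

£2522.44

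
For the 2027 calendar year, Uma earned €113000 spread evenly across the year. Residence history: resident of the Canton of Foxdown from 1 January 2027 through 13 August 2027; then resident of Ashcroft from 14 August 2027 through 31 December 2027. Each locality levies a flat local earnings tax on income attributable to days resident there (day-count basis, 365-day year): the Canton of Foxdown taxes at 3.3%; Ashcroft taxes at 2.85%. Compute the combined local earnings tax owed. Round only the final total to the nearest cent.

€3533.96

The Canton of Foxdown, 1 January – 13 August 2027: 225 days → €113000 × 3.3% × 225/365 = €2298.6986
Ashcroft, 14 August – 31 December 2027: 140 days → €113000 × 2.85% × 140/365 = €1235.2603
Total = €3533.9589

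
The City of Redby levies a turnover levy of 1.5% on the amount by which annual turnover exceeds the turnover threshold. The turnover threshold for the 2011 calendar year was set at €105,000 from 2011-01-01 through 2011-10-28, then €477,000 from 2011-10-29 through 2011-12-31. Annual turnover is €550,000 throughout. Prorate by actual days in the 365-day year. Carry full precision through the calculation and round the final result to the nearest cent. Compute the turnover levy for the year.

€5,696.59

2011-01-01 to 2011-10-28: 301 days, exemption €105,000 → (€550,000 − €105,000) × 1.5% × 301/365 = €5,504.5890
2011-10-29 to 2011-12-31: 64 days, exemption €477,000 → (€550,000 − €477,000) × 1.5% × 64/365 = €192.0000
Total = €5,696.5890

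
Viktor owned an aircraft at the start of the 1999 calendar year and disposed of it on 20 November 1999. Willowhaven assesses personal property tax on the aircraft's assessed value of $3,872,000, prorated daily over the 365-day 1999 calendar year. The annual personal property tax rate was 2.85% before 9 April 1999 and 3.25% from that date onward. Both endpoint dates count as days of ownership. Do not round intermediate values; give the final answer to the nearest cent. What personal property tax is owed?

$107,546.13

1 January – 8 April 1999: 98 days at 2.85% → $3,872,000 × 2.85% × 98/365 = $29,628.7562
9 April – 20 November 1999: 226 days at 3.25% → $3,872,000 × 3.25% × 226/365 = $77,917.3699
Total = $107,546.1260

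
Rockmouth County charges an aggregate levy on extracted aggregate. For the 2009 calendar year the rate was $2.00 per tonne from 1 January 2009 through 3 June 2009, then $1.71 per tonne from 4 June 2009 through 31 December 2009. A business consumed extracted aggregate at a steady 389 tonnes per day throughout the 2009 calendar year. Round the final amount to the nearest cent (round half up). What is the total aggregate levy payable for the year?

$260,167.09

1 January – 3 June 2009: 154 days × 389 tonnes/day = 59,906 tonnes at $2.00/tonne → $119,812.00
4 June – 31 December 2009: 211 days × 389 tonnes/day = 82,079 tonnes at $1.71/tonne → $140,355.09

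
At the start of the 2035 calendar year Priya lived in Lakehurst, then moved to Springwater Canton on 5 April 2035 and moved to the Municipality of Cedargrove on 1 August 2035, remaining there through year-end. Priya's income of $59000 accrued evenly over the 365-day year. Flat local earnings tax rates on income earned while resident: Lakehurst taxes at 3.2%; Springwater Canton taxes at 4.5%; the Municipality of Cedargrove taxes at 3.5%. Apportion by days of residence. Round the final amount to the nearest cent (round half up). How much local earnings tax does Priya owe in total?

Lakehurst, 1 January – 4 April 2035: 94 days → $59000 × 3.2% × 94/365 = $486.2247
Springwater Canton, 5 April – 31 July 2035: 118 days → $59000 × 4.5% × 118/365 = $858.3288
The Municipality of Cedargrove, 1 August – 31 December 2035: 153 days → $59000 × 3.5% × 153/365 = $865.6027
Total = $2210.1562

$2210.16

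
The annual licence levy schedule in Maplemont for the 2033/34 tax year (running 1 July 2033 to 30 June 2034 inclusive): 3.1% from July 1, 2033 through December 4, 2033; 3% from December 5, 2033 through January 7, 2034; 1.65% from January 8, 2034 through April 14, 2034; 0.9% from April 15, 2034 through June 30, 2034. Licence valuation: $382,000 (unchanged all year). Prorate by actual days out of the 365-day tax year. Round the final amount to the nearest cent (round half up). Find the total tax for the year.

$8,561.51

July 1 – December 4, 2033: 157 days at 3.1% → $382,000 × 3.1% × 157/365 = $5,093.6822
December 5, 2033 – January 7, 2034: 34 days at 3% → $382,000 × 3% × 34/365 = $1,067.5068
January 8 – April 14, 2034: 97 days at 1.65% → $382,000 × 1.65% × 97/365 = $1,675.0438
April 15 – June 30, 2034: 77 days at 0.9% → $382,000 × 0.9% × 77/365 = $725.2767
Total = $8,561.5096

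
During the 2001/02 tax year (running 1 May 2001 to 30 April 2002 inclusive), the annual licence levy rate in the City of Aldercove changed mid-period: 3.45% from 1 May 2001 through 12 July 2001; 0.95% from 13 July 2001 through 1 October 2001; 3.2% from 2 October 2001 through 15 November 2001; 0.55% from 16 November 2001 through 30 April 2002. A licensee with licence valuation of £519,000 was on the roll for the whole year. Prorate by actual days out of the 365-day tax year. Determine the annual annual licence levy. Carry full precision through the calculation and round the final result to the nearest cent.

£8,021.04

1 May – 12 July 2001: 73 days at 3.45% → £519,000 × 3.45% × 73/365 = £3,581.1000
13 July – 1 October 2001: 81 days at 0.95% → £519,000 × 0.95% × 81/365 = £1,094.1658
2 October – 15 November 2001: 45 days at 3.2% → £519,000 × 3.2% × 45/365 = £2,047.5616
16 November 2001 – 30 April 2002: 166 days at 0.55% → £519,000 × 0.55% × 166/365 = £1,298.2110
Total = £8,021.0384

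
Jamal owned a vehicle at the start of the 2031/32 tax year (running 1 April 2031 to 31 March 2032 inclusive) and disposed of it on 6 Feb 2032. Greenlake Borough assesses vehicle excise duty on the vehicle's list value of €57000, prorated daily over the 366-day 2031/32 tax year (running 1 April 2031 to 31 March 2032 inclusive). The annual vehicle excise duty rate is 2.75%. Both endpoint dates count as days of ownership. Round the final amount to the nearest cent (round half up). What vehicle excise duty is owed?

Days held (1 Apr 2031 – 6 Feb 2032): 312 out of 366
Tax = €57000 × 2.75% × 312/366 = €1336.2295

€1336.23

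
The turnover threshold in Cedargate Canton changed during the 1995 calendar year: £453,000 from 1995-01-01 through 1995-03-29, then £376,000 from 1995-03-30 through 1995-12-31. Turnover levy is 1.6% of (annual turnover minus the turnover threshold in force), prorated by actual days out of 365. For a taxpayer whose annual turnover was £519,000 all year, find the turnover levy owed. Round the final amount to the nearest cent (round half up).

1995-01-01 to 1995-03-29: 88 days, exemption £453,000 → (£519,000 − £453,000) × 1.6% × 88/365 = £254.5973
1995-03-30 to 1995-12-31: 277 days, exemption £376,000 → (£519,000 − £376,000) × 1.6% × 277/365 = £1,736.3726
Total = £1,990.9699

£1,990.97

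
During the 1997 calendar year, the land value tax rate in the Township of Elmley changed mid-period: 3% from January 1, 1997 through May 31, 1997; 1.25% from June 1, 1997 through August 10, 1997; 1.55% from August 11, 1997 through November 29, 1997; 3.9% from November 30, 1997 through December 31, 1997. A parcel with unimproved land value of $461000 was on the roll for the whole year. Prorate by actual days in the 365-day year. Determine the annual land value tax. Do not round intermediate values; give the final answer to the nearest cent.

$10591.63

January 1 – May 31, 1997: 151 days at 3% → $461000 × 3% × 151/365 = $5721.4521
June 1 – August 10, 1997: 71 days at 1.25% → $461000 × 1.25% × 71/365 = $1120.9247
August 11 – November 29, 1997: 111 days at 1.55% → $461000 × 1.55% × 111/365 = $2173.0151
November 30 – December 31, 1997: 32 days at 3.9% → $461000 × 3.9% × 32/365 = $1576.2411
Total = $10591.6329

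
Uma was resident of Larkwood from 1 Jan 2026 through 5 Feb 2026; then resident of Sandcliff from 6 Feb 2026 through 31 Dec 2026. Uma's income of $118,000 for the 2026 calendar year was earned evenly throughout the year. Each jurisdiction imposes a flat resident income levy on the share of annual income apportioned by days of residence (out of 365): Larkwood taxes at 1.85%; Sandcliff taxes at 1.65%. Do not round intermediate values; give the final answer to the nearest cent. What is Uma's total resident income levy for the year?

Larkwood, 1 Jan – 5 Feb 2026: 36 days → $118,000 × 1.85% × 36/365 = $215.3096
Sandcliff, 6 Feb – 31 Dec 2026: 329 days → $118,000 × 1.65% × 329/365 = $1,754.9671
Total = $1,970.2767

$1,970.28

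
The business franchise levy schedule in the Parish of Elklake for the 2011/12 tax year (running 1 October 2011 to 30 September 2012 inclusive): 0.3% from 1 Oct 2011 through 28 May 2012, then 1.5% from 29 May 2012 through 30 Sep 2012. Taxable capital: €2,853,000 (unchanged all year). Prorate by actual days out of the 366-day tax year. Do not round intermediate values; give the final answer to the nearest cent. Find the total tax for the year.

1 Oct 2011 – 28 May 2012: 241 days at 0.3% → €2,853,000 × 0.3% × 241/366 = €5,635.8443
29 May – 30 Sep 2012: 125 days at 1.5% → €2,853,000 × 1.5% × 125/366 = €14,615.7787
Total = €20,251.6230

€20,251.62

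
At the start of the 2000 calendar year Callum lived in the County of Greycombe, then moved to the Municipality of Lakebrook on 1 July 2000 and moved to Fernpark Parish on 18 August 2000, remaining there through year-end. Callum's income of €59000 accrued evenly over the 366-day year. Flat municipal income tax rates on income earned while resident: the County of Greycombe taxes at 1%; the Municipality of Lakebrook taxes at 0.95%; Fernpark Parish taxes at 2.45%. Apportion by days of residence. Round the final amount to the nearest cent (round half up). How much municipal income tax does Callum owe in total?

€904.02

The County of Greycombe, 1 January – 30 June 2000: 182 days → €59000 × 1% × 182/366 = €293.3880
The Municipality of Lakebrook, 1 July – 17 August 2000: 48 days → €59000 × 0.95% × 48/366 = €73.5082
Fernpark Parish, 18 August – 31 December 2000: 136 days → €59000 × 2.45% × 136/366 = €537.1257
Total = €904.0219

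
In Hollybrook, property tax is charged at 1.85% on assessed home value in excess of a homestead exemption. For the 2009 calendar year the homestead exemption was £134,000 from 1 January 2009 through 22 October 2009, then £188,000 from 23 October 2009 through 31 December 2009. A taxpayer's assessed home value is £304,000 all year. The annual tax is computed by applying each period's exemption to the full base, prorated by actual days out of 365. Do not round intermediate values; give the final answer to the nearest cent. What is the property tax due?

£2,953.41

1 January – 22 October 2009: 295 days, exemption £134,000 → (£304,000 − £134,000) × 1.85% × 295/365 = £2,541.8493
23 October – 31 December 2009: 70 days, exemption £188,000 → (£304,000 − £188,000) × 1.85% × 70/365 = £411.5616
Total = £2,953.4110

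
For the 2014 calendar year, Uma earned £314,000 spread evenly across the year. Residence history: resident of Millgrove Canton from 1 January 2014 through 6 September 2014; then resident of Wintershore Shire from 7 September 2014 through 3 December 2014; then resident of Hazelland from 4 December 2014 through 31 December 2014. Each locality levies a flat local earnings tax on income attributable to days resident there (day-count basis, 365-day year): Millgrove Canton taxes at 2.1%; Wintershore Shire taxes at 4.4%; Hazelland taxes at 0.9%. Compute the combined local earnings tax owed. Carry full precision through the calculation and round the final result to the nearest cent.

£8,046.14

Millgrove Canton, 1 January – 6 September 2014: 249 days → £314,000 × 2.1% × 249/365 = £4,498.3726
Wintershore Shire, 7 September – 3 December 2014: 88 days → £314,000 × 4.4% × 88/365 = £3,330.9808
Hazelland, 4 December – 31 December 2014: 28 days → £314,000 × 0.9% × 28/365 = £216.7890
Total = £8,046.1425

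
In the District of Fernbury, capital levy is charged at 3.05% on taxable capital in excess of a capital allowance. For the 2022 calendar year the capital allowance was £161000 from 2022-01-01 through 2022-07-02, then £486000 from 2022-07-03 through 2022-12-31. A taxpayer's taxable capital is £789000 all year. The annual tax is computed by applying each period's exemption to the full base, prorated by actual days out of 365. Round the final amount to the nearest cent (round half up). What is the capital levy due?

£14211.33

2022-01-01 to 2022-07-02: 183 days, exemption £161000 → (£789000 − £161000) × 3.05% × 183/365 = £9603.2384
2022-07-03 to 2022-12-31: 182 days, exemption £486000 → (£789000 − £486000) × 3.05% × 182/365 = £4608.0904
Total = £14211.3288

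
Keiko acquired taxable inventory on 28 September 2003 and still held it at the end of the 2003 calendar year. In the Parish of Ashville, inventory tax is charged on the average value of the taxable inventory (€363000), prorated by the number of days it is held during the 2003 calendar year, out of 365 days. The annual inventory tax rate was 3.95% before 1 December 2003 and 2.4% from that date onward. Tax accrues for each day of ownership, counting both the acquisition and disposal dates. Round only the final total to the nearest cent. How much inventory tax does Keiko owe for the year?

€3254.07

28 September – 30 November 2003: 64 days at 3.95% → €363000 × 3.95% × 64/365 = €2514.1479
1 December – 31 December 2003: 31 days at 2.4% → €363000 × 2.4% × 31/365 = €739.9233
Total = €3254.0712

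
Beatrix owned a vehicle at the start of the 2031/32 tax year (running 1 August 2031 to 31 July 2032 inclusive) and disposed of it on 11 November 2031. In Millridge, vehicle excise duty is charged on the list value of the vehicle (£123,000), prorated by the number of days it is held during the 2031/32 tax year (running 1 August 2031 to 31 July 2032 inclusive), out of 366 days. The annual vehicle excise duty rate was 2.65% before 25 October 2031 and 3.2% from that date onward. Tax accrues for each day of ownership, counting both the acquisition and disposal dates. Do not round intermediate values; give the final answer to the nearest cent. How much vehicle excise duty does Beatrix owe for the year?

£950.56

1 August – 24 October 2031: 85 days at 2.65% → £123,000 × 2.65% × 85/366 = £756.9877
25 October – 11 November 2031: 18 days at 3.2% → £123,000 × 3.2% × 18/366 = £193.5738
Total = £950.5615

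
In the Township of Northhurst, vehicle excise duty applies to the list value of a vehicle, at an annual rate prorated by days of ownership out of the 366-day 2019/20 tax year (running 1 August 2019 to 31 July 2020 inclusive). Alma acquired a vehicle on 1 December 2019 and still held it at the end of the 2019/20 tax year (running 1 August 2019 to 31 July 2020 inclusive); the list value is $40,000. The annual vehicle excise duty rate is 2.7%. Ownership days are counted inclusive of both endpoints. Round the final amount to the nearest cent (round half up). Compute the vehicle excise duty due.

$720.00

Days held (1 December 2019 – 31 July 2020): 244 out of 366
Tax = $40,000 × 2.7% × 244/366 = $720.0000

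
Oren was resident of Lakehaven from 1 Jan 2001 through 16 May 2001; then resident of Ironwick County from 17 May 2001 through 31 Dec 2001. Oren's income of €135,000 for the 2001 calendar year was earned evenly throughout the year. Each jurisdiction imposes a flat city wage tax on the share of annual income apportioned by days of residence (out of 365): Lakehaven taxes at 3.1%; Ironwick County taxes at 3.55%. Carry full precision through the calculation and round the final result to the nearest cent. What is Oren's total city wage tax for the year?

€4,566.14

Lakehaven, 1 Jan – 16 May 2001: 136 days → €135,000 × 3.1% × 136/365 = €1,559.3425
Ironwick County, 17 May – 31 Dec 2001: 229 days → €135,000 × 3.55% × 229/365 = €3,006.8014
Total = €4,566.1438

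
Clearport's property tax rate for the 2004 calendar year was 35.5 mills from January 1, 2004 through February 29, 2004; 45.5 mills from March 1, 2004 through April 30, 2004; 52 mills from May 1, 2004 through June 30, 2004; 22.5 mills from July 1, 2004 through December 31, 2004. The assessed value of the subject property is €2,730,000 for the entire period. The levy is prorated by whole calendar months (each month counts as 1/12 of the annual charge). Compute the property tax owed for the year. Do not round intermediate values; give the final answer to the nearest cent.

€91,227.50

January 1 – February 29, 2004: 2 months at 35.5 mills → €2,730,000 × 3.55% × 2/12 = €16,152.5000
March 1 – April 30, 2004: 2 months at 45.5 mills → €2,730,000 × 4.55% × 2/12 = €20,702.5000
May 1 – June 30, 2004: 2 months at 52 mills → €2,730,000 × 5.2% × 2/12 = €23,660.0000
July 1 – December 31, 2004: 6 months at 22.5 mills → €2,730,000 × 2.25% × 6/12 = €30,712.5000
Total = €91,227.5000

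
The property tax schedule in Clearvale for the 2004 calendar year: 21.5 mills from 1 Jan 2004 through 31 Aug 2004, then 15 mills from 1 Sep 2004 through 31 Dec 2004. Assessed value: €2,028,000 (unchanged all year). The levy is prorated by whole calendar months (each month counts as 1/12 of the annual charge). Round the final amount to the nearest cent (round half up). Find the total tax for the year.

€39,208.00

1 Jan – 31 Aug 2004: 8 months at 21.5 mills → €2,028,000 × 2.15% × 8/12 = €29,068.0000
1 Sep – 31 Dec 2004: 4 months at 15 mills → €2,028,000 × 1.5% × 4/12 = €10,140.0000
Total = €39,208.0000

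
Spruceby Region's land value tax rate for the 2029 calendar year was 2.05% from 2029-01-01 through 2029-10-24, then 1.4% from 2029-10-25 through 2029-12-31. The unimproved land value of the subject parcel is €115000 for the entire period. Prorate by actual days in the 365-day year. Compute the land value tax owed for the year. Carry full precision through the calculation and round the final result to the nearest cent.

2029-01-01 to 2029-10-24: 297 days at 2.05% → €115000 × 2.05% × 297/365 = €1918.2945
2029-10-25 to 2029-12-31: 68 days at 1.4% → €115000 × 1.4% × 68/365 = €299.9452
Total = €2218.2397

€2218.24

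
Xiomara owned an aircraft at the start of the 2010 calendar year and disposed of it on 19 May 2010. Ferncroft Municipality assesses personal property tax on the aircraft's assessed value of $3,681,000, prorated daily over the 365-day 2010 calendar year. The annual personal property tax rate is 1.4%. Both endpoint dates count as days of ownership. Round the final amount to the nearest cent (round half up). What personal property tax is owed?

$19,625.28

Days held (1 January – 19 May 2010): 139 out of 365
Tax = $3,681,000 × 1.4% × 139/365 = $19,625.2767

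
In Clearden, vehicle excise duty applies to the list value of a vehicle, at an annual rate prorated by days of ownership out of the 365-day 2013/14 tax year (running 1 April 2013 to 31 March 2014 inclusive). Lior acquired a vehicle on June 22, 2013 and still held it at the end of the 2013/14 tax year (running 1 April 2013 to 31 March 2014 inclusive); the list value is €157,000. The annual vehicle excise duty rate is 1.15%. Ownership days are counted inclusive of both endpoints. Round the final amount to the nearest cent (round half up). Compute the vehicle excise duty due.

€1,399.88

Days held (June 22, 2013 – March 31, 2014): 283 out of 365
Tax = €157,000 × 1.15% × 283/365 = €1,399.8808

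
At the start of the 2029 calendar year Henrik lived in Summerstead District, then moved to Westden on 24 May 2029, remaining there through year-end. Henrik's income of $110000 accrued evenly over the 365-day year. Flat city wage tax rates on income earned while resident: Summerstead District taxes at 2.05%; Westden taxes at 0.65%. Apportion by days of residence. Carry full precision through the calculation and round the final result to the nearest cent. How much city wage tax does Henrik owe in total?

$1318.34

Summerstead District, 1 January – 23 May 2029: 143 days → $110000 × 2.05% × 143/365 = $883.4658
Westden, 24 May – 31 December 2029: 222 days → $110000 × 0.65% × 222/365 = $434.8767
Total = $1318.3425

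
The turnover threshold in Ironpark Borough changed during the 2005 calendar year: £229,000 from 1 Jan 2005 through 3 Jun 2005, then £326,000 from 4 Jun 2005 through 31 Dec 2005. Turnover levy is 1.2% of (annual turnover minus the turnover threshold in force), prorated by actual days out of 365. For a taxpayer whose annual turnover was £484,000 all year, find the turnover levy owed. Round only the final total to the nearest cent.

1 Jan – 3 Jun 2005: 154 days, exemption £229,000 → (£484,000 − £229,000) × 1.2% × 154/365 = £1,291.0685
4 Jun – 31 Dec 2005: 211 days, exemption £326,000 → (£484,000 − £326,000) × 1.2% × 211/365 = £1,096.0438
Total = £2,387.1123

£2,387.11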